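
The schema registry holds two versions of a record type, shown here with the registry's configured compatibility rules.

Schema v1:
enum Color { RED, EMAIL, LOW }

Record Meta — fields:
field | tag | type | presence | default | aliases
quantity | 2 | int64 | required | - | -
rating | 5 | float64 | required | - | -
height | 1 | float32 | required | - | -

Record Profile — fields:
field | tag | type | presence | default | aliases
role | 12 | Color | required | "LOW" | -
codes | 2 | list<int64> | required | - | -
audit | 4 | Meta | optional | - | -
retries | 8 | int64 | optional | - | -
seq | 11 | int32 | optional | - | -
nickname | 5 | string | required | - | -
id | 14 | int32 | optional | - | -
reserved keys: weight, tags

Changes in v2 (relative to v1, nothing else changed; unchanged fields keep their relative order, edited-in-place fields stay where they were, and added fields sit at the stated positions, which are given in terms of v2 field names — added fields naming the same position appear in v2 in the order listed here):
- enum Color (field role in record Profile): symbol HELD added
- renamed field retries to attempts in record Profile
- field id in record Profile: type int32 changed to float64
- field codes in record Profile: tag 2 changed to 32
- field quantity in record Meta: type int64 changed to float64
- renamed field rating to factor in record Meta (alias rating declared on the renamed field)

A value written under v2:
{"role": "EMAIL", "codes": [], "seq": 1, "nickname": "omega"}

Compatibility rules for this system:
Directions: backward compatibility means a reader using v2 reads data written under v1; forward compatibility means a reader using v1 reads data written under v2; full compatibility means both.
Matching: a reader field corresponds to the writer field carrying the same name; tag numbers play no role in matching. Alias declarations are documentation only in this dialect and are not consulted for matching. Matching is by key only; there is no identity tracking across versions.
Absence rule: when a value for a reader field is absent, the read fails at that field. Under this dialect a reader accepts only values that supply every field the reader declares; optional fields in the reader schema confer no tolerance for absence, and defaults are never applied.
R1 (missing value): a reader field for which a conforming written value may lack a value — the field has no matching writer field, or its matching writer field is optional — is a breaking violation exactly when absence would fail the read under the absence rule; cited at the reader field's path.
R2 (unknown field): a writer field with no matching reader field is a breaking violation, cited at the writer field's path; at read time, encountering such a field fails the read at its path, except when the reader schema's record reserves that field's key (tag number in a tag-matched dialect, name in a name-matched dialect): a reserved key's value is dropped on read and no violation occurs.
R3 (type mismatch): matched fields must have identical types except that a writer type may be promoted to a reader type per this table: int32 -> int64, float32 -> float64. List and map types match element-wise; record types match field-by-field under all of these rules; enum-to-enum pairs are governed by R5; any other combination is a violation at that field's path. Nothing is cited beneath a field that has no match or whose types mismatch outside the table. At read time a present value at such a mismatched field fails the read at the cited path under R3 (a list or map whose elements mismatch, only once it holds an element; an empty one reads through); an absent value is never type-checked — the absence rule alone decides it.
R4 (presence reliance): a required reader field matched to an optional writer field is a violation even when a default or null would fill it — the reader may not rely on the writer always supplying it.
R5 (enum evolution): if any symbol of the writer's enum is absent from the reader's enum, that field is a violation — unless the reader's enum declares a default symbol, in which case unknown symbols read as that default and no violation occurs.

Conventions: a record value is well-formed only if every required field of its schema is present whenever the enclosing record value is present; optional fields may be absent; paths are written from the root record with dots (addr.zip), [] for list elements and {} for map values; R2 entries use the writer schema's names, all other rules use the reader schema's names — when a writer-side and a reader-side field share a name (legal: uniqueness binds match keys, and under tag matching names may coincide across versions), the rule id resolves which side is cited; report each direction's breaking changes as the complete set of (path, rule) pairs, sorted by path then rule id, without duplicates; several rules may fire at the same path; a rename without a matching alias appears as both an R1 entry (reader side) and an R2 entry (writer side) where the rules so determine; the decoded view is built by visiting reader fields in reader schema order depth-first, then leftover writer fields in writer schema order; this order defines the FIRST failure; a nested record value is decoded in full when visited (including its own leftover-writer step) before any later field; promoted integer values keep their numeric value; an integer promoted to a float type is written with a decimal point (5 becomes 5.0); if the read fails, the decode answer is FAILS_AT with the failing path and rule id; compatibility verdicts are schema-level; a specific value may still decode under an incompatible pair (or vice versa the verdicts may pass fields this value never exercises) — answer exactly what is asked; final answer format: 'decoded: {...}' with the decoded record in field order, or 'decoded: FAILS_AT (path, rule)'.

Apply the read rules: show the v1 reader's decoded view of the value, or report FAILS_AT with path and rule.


decoded: FAILS_AT (audit, R1)

the writer's type comes first in each Profile pair
migrating the Profile value to v1:
  role := "EMAIL"
  codes := []
  read fails at audit under R1 (no fill)
  => FAILS_AT (audit, R1)
ruling out the remaining Profile differences:
  enum Color (field role in record Profile): symbol HELD added -> a verdict-level change on Profile — the shown value reads the same
  renamed field retries to attempts in record Profile -> a verdict-level change on Profile — the shown value reads the same
  field id in record Profile: type int32 changed to float64 -> a verdict-level change on Profile — the shown value reads the same
  field codes in record Profile: tag 2 changed to 32 -> inert under this dialect — no rule fires on Profile and the result does not move
  field quantity in record Meta: type int64 changed to float64 -> a verdict-level change on Profile — the shown value reads the same
  renamed field rating to factor in record Meta (alias rating declared on the renamed field) -> a verdict-level change on Profile — the shown value reads the same


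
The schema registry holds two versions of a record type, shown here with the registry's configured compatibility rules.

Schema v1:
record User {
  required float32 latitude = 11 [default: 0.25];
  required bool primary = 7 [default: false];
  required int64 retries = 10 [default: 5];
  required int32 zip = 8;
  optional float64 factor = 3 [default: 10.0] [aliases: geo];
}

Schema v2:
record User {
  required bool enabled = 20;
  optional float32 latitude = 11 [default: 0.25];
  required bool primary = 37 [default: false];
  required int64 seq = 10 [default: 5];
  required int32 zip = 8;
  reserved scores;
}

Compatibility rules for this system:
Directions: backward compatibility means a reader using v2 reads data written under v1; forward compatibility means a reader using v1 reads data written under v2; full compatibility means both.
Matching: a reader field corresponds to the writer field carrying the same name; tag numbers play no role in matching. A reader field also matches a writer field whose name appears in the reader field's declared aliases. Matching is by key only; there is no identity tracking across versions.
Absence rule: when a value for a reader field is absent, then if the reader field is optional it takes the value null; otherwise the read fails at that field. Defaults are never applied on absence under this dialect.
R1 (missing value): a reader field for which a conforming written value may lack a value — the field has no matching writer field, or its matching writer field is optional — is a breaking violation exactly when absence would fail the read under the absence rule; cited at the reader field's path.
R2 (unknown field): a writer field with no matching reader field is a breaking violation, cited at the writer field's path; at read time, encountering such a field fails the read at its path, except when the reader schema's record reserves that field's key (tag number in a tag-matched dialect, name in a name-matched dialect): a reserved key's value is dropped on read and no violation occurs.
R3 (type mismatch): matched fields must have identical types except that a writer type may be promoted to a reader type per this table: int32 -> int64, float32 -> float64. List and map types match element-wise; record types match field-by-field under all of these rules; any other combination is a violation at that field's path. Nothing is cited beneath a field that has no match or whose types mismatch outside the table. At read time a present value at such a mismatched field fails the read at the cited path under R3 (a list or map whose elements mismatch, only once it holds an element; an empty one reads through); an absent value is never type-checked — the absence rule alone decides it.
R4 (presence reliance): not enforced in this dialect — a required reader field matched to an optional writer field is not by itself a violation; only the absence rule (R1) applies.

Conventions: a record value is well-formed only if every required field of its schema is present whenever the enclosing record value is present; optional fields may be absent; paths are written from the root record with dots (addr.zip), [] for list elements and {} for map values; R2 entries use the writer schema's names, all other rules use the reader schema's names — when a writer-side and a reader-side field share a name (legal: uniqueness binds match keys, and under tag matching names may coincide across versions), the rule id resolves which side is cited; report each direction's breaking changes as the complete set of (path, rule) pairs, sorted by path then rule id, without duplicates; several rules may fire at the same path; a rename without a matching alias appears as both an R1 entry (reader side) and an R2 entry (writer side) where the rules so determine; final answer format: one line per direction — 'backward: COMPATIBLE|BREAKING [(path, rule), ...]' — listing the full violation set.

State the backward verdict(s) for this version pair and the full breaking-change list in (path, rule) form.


each type pair in User: writer, then reader
backward analysis of User with v2 as reader and v1 as writer:
  enabled: no writer match
  writer required, float32 -> float32: reader latitude maps from writer latitude
  writer required, bool -> bool: reader primary maps from writer primary
  seq: no writer match
  writer required, int32 -> int32: reader zip maps from writer zip
  leftover writer field: retries
  leftover writer field: factor
  breaking: (enabled, R1)
  breaking: (factor, R2)
  breaking: (retries, R2)
  breaking: (seq, R1)
  => 4 violation(s): backward is BREAKING for User
remaining User differences; none change what is asked:
  field primary in record User: tag 7 changed to 37 -> fires no rule on User, leaving the asked answer as it is
  field latitude in record User: required changed to optional -> its effect on User is confined to the forward direction, not asked

backward: BREAKING [(enabled, R1), (factor, R2), (retries, R2), (seq, R1)]


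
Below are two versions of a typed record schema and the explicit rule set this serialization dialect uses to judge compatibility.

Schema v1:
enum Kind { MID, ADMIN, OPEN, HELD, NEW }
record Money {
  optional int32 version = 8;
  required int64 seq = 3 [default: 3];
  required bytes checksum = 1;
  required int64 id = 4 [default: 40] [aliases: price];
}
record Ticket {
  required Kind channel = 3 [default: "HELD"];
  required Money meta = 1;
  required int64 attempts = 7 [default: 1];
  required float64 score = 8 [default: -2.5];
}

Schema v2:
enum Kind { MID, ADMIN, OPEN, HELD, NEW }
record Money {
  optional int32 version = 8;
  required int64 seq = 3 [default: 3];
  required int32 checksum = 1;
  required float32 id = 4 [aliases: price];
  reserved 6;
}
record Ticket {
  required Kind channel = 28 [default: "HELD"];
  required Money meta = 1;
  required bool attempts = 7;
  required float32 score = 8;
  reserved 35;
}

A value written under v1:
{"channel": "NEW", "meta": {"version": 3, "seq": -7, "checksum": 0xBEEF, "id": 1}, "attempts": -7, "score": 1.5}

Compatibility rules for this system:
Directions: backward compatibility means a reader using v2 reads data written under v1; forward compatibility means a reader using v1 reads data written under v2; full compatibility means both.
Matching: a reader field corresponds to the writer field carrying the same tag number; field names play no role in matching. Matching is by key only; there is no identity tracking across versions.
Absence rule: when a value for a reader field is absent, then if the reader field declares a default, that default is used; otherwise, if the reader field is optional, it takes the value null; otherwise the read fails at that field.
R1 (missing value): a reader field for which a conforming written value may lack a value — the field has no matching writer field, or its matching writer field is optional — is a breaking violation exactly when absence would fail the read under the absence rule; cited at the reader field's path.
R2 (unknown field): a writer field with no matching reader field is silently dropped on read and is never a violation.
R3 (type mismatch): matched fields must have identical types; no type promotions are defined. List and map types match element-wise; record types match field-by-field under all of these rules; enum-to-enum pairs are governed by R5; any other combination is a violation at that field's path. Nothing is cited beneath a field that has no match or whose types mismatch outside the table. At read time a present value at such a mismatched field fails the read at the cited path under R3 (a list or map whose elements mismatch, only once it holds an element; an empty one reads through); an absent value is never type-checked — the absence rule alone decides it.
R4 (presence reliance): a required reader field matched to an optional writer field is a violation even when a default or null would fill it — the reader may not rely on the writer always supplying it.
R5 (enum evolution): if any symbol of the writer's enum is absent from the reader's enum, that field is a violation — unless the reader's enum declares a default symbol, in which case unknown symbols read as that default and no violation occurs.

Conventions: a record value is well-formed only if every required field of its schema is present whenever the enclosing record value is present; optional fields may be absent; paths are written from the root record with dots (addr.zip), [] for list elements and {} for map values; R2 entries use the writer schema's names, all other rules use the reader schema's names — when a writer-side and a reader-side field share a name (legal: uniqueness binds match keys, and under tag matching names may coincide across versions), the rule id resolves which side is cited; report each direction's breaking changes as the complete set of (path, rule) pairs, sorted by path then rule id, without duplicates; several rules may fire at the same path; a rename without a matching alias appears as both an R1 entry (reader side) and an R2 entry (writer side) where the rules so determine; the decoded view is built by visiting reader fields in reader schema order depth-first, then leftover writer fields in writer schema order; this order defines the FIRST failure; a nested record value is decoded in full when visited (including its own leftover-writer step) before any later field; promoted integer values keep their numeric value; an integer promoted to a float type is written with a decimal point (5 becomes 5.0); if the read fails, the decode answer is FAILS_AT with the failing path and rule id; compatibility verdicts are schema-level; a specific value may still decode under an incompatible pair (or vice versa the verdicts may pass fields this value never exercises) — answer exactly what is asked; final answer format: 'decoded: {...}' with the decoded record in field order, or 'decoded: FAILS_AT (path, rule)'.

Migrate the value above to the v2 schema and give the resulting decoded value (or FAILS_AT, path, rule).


decoded: FAILS_AT (meta.checksum, R3)

arrows below run writer -> reader for Ticket
migrating the Ticket value to v2:
  channel := "HELD" (no value, default fills)
  meta.version := 3
  meta.seq := -7
  read fails at meta.checksum under R3
  => FAILS_AT (meta.checksum, R3)
the other Ticket changes do not affect what is asked:
  field score in record Ticket: type float64 changed to float32 (its default is dropped) -> changes Ticket's schema-level verdicts only — the decode of this value is the same
  field attempts in record Ticket: type int64 changed to bool (its default is dropped) -> changes Ticket's schema-level verdicts only — the decode of this value is the same
  field channel in record Ticket: tag 3 changed to 28 -> fires no rule on Ticket under this dialect and leaves the result unchanged
  field id in record Money: type int64 changed to float32 (its default is dropped) -> changes Ticket's schema-level verdicts only — the decode of this value is the same


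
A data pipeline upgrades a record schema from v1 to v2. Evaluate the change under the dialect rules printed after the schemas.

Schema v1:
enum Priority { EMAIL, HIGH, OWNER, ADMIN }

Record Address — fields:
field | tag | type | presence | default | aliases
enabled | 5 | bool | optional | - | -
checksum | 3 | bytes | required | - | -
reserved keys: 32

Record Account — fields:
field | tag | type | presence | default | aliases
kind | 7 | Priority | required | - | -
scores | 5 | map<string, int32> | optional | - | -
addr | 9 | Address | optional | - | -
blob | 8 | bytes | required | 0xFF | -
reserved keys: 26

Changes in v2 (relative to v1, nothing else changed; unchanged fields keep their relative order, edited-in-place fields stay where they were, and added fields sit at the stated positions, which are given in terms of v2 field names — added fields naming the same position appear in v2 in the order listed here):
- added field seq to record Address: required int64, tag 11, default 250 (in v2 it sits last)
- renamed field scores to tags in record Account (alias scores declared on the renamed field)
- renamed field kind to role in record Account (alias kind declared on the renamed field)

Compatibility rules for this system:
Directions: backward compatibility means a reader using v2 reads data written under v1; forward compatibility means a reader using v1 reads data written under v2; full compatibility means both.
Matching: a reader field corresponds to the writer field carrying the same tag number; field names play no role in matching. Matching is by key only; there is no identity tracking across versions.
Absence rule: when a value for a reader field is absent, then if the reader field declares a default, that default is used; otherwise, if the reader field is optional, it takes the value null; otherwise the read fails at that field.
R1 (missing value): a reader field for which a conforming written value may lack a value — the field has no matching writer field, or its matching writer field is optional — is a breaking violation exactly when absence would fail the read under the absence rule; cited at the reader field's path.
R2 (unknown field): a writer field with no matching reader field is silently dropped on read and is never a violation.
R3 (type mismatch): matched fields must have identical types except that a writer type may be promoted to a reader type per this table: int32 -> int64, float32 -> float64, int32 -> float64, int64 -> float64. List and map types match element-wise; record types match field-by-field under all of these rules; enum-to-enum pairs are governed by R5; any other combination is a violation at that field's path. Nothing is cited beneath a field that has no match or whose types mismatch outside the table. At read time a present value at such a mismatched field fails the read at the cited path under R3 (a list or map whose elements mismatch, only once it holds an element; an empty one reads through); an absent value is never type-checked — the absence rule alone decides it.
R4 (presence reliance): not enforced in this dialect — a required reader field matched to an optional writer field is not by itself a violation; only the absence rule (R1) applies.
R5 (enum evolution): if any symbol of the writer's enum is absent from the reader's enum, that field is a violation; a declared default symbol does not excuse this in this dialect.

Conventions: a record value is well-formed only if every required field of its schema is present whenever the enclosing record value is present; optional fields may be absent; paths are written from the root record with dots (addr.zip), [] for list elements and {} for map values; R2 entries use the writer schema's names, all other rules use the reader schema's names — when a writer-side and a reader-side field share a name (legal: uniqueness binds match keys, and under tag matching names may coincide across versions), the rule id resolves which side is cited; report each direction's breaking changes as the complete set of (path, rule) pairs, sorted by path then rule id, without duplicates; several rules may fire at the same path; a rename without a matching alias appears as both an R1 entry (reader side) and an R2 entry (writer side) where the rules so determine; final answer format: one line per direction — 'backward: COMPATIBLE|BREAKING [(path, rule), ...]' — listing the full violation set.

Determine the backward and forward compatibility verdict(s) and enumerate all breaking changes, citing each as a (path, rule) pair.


arrows below run writer -> reader for Account
backward analysis of Account with v2 as reader and v1 as writer:
  writer required, Priority -> Priority: reader role maps from writer kind
  writer optional, map<string, int32> -> map<string, int32>: reader tags maps from writer scores
  writer optional, Address -> Address: reader addr maps from writer addr
  writer required, bytes -> bytes: reader blob maps from writer blob
  writer optional, bool -> bool: reader addr.enabled maps from writer addr.enabled
  writer required, bytes -> bytes: reader addr.checksum maps from writer addr.checksum
  addr.seq: no writer-side match
  nothing fires on Account: backward is COMPATIBLE
forward analysis of Account with v1 as reader and v2 as writer:
  writer required, Priority -> Priority: reader kind maps from writer role
  writer optional, map<string, int32> -> map<string, int32>: reader scores maps from writer tags
  writer optional, Address -> Address: reader addr maps from writer addr
  writer required, bytes -> bytes: reader blob maps from writer blob
  writer optional, bool -> bool: reader addr.enabled maps from writer addr.enabled
  writer required, bytes -> bytes: reader addr.checksum maps from writer addr.checksum
  writer addr.seq: unknown to reader
  nothing fires on Account: forward is COMPATIBLE

backward: COMPATIBLE []; forward: COMPATIBLE []


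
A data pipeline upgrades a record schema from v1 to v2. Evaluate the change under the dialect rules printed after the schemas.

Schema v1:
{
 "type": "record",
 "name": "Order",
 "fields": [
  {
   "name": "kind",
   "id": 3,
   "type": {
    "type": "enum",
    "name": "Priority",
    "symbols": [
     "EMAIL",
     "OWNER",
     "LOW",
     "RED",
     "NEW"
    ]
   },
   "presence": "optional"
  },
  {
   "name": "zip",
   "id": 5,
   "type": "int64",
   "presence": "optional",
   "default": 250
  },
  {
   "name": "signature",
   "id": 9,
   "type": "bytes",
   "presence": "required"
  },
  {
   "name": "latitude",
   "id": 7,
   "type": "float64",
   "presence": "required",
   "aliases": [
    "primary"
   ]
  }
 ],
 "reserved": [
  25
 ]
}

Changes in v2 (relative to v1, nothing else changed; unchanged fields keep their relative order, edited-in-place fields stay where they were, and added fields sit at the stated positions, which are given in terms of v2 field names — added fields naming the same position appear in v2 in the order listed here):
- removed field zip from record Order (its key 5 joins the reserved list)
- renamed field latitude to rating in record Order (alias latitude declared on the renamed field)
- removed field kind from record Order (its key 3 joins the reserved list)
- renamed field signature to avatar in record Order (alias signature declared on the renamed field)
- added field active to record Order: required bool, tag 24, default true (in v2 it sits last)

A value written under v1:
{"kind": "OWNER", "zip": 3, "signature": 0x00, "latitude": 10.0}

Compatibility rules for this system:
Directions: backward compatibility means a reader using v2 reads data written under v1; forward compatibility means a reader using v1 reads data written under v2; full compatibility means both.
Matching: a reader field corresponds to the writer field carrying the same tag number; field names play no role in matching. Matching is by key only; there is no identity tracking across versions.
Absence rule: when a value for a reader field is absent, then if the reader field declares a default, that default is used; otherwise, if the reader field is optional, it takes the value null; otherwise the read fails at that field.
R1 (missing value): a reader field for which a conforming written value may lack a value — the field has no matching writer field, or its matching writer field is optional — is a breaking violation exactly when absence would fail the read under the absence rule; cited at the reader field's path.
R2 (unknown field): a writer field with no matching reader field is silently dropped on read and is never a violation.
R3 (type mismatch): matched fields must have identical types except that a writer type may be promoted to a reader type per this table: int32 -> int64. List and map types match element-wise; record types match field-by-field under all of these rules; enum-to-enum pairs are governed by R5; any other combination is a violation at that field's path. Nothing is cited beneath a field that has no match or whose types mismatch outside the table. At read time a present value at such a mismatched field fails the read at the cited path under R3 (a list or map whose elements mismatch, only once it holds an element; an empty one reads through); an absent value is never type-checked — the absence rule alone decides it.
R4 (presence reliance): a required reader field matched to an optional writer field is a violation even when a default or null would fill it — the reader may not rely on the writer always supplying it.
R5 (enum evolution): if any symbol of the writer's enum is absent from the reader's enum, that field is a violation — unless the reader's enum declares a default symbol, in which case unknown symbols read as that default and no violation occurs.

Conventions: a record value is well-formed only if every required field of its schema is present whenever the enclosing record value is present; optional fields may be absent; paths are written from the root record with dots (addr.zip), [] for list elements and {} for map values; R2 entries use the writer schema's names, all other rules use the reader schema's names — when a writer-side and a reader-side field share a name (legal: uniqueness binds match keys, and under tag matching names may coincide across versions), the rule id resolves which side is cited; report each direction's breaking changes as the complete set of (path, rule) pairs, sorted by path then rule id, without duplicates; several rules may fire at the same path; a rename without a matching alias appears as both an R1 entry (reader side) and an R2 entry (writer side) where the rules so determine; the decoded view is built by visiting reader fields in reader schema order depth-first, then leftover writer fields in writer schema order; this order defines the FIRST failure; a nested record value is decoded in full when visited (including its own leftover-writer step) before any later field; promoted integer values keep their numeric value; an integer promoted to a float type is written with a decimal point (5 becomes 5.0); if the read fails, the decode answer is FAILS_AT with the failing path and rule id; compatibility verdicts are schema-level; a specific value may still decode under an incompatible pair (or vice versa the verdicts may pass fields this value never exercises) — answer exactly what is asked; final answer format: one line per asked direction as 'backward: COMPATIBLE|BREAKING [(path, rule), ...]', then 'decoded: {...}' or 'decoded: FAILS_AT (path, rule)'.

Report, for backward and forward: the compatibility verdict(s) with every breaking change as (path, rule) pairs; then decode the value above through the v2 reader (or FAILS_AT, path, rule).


in Order below, arrows point writer -> reader
backward pass over Order, reader schema v2, writer schema v1:
  avatar: bytes -> bytes, writer required; from signature
  rating: float64 -> float64, writer required; from latitude
  active has no writer counterpart
  writer kind: unknown to reader
  writer zip: unknown to reader
  => backward: COMPATIBLE
forward pass over Order, reader schema v1, writer schema v2:
  kind has no writer counterpart
  zip has no writer counterpart
  signature: bytes -> bytes, writer required; from avatar
  latitude: float64 -> float64, writer required; from rating
  writer active: unknown to reader
  => forward: COMPATIBLE
decoding the Order value with the v2 reader:
  avatar := 0x00 (from writer signature)
  rating := 10.0 (from writer latitude)
  active := true (no value, default fills)
  writer kind: unmatched, discarded
  writer zip: unmatched, discarded
  => decoded: {"avatar": 0x00, "rating": 10.0, "active": true}

backward: COMPATIBLE []; forward: COMPATIBLE []; decoded: {"avatar": 0x00, "rating": 10.0, "active": true}


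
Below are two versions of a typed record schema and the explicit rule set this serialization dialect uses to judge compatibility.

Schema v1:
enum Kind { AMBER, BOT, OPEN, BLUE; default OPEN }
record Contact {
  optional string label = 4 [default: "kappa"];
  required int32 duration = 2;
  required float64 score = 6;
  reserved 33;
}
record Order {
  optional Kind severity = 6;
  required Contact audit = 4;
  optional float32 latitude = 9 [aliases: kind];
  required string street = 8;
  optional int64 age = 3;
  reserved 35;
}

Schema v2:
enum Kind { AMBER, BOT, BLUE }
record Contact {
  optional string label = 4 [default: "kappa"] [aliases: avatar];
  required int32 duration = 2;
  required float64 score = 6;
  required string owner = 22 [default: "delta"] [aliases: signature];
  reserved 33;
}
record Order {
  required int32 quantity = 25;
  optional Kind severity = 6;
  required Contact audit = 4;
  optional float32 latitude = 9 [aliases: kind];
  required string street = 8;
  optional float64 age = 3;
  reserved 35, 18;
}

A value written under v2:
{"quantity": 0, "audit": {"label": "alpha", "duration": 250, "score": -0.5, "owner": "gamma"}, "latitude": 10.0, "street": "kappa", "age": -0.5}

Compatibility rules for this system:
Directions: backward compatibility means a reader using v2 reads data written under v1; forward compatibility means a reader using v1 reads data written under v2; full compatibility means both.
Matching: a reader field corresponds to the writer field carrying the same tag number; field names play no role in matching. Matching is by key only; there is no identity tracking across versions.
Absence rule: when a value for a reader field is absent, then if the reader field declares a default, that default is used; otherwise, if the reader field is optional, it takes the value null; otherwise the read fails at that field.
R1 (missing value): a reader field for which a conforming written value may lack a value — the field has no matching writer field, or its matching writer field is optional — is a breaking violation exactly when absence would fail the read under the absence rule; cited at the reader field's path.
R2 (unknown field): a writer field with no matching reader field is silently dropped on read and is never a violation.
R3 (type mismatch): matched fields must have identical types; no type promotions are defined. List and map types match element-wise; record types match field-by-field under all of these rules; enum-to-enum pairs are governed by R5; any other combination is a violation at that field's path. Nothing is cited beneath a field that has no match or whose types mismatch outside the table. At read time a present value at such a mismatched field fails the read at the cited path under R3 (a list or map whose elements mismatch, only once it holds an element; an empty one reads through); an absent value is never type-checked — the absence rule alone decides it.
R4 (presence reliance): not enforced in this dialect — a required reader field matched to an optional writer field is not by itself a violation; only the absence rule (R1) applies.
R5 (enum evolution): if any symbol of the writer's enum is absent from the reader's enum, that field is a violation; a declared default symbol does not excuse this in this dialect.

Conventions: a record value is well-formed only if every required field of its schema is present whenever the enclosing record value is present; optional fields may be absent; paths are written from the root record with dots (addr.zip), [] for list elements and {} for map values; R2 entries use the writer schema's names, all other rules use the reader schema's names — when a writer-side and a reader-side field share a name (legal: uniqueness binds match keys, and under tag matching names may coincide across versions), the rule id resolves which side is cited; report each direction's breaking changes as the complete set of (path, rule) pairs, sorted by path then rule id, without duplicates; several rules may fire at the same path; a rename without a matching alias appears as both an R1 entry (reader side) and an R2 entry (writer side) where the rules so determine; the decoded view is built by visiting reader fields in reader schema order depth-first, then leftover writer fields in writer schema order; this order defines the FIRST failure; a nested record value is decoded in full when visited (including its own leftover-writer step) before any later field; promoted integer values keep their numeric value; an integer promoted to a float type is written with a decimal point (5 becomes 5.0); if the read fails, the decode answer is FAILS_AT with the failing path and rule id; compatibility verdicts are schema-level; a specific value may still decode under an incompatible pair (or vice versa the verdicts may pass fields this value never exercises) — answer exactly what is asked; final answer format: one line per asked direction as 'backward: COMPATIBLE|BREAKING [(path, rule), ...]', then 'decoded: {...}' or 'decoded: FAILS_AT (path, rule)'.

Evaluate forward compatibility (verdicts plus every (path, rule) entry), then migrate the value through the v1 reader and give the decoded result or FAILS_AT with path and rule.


arrows below run writer -> reader for Order
forward for Order (reader v1, writer v2):
  severity: paired with writer severity (Kind -> Kind; writer optional)
  audit: paired with writer audit (Contact -> Contact; writer required)
  latitude: paired with writer latitude (float32 -> float32; writer optional)
  street: paired with writer street (string -> string; writer required)
  age: paired with writer age (float64 -> int64; writer optional)
  writer field quantity has no reader counterpart
  audit.label: paired with writer audit.label (string -> string; writer optional)
  audit.duration: paired with writer audit.duration (int32 -> int32; writer required)
  audit.score: paired with writer audit.score (float64 -> float64; writer required)
  writer field audit.owner has no reader counterpart
  rule R3 violated at age
  => 1 violation(s): forward is BREAKING for Order
decode walk for Order under reader schema v1:
  severity := null (not supplied -> null)
  audit.label := "alpha"
  audit.duration := 250
  audit.score := -0.5
  writer audit.owner: unmatched, discarded
  latitude := 10.0
  street := "kappa"
  read fails at age under R3
  => FAILS_AT (age, R3)
ruling out the remaining Order differences:
  added field owner to record Contact: required string, tag 22, default "delta" (in v2 it sits last) -> inert for the asked Order verdict: nothing fires
  added field quantity to record Order: required int32, tag 25 (in v2 it sits immediately before severity) -> matters only for Order's backward compatibility — outside the asked direction
  enum Kind (field severity in record Order): symbol OPEN removed (it was the default; the default is cleared) -> matters only for Order's backward compatibility — outside the asked direction

forward: BREAKING [(age, R3)]; decoded: FAILS_AT (age, R3)


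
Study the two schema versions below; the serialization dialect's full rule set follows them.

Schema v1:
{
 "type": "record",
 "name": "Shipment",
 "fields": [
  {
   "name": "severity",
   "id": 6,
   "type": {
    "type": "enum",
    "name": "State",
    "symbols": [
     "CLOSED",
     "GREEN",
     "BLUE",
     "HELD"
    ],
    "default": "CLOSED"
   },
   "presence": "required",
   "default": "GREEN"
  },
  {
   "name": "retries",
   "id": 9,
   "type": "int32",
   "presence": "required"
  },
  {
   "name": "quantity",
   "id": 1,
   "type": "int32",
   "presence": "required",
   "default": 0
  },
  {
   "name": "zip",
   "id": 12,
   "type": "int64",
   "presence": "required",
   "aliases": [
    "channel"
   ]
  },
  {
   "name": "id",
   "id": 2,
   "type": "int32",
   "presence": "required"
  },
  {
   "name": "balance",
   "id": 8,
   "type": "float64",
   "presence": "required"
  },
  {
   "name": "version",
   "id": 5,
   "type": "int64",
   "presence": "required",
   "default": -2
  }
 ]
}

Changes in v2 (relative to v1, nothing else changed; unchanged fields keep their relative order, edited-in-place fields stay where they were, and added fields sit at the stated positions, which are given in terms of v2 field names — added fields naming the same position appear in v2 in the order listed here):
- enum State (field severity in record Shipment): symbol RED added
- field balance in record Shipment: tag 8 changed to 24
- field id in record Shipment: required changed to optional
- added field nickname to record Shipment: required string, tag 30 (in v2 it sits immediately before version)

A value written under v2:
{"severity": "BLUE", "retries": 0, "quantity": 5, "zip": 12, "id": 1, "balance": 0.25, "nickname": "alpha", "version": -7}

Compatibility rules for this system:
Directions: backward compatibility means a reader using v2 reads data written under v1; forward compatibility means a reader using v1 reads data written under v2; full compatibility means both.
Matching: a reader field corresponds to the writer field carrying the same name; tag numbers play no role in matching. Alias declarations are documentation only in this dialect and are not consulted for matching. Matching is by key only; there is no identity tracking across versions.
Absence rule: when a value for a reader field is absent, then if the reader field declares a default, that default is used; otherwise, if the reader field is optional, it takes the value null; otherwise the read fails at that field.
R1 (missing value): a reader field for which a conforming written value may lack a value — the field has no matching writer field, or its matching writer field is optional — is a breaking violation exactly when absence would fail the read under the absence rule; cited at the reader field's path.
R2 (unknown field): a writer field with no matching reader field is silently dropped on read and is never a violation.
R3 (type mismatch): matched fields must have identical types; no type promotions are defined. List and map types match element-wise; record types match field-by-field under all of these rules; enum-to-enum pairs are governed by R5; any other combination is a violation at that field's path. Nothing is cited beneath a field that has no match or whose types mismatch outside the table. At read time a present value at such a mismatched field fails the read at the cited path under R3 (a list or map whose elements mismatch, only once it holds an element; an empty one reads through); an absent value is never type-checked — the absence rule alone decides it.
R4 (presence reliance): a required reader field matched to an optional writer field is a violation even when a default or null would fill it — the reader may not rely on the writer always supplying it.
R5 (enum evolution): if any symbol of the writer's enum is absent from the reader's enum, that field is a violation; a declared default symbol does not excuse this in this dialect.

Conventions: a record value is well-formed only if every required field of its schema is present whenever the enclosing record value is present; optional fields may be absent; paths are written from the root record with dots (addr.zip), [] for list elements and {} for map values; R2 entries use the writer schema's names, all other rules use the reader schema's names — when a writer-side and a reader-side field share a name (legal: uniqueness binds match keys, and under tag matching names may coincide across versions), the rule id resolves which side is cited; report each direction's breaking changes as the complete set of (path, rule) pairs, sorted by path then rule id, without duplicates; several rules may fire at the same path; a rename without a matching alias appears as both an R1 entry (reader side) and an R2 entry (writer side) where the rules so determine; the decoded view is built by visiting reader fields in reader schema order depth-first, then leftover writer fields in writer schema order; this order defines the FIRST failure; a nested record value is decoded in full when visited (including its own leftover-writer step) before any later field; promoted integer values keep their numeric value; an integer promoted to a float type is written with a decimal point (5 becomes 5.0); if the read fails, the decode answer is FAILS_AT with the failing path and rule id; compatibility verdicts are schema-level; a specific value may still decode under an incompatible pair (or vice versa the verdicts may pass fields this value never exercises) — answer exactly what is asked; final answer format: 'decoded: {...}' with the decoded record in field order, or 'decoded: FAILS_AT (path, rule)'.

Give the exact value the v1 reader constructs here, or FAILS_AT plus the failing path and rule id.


decoded: {"severity": "BLUE", "retries": 0, "quantity": 5, "zip": 12, "id": 1, "balance": 0.25, "version": -7}

each type pair in Shipment: writer, then reader
decode walk for Shipment under reader schema v1:
  severity := "BLUE"
  retries := 0
  quantity := 5
  zip := 12
  id := 1
  balance := 0.25
  version := -7
  writer nickname: unmatched, discarded
  => decoded: {"severity": "BLUE", "retries": 0, "quantity": 5, "zip": 12, "id": 1, "balance": 0.25, "version": -7}
checking off the Shipment differences that do not matter here:
  enum State (field severity in record Shipment): symbol RED added -> matters for Shipment compatibility verdicts, not for this value's decode
  field balance in record Shipment: tag 8 changed to 24 -> fires no rule on Shipment under this dialect and leaves the result unchanged
  field id in record Shipment: required changed to optional -> matters for Shipment compatibility verdicts, not for this value's decode
  added field nickname to record Shipment: required string, tag 30 (in v2 it sits immediately before version) -> matters for Shipment compatibility verdicts, not for this value's decode
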